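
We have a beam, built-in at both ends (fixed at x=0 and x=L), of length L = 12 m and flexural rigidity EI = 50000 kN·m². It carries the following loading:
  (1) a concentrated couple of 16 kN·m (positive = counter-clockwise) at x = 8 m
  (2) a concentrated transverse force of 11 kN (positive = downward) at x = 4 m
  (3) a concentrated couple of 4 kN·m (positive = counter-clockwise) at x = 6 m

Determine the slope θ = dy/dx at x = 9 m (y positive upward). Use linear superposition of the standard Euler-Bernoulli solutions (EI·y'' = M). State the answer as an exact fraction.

Load 1 — applied couple M₀=16 kN·m at a=8 m (b=L-a=4):
  θ_1 = (R_Ax²/2 - M_Ax - M₀(x-a))/EI  [x>a] with R_A=16/9, M_A=16/3 = ((16/9)·9²/2 - (16/3)·9 - 16·(9-8))/50000 = 1/6250 rad
Load 2 — point force P=11 kN at a=4 m (b=L-a=8):
  θ_2 = Pa²(L-x)(2bL-(3b+a)(L-x))/(2L³EI)  [x>a] = 11·4²·(12-9)·(2·8·12-(3·8+4)·(12-9))/(2·12³·50000) = 33/100000 rad
Load 3 — applied couple M₀=4 kN·m at a=6 m (b=L-a=6):
  θ_3 = (R_Ax²/2 - M_Ax - M₀(x-a))/EI  [x>a] with R_A=1/2, M_A=1 = ((1/2)·9²/2 - 1·9 - 4·(9-6))/50000 = -3/200000 rad
Superposition: θ = Σ θ_i = 19/40000 rad ≈ 0.000475 rad

θ(9) = 19/40000 rad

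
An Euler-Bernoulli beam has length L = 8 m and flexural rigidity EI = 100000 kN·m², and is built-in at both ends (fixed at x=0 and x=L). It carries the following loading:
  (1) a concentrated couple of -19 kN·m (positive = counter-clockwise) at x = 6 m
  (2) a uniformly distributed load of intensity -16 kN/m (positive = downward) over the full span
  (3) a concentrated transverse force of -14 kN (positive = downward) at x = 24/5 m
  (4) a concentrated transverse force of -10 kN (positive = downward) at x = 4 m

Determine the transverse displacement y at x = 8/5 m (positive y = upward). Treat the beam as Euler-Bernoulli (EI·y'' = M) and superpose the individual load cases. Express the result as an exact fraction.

Load 1 — applied couple M₀=-19 kN·m at a=6 m (b=L-a=2):
  y_1 = (R_Ax³/6 - M_Ax²/2)/EI  [x≤a] with R_A=-171/64, M_A=-95/16 = ((-171/64)·(8/5)³/6 - (-95/16)·(8/5)²/2)/100000 = 361/6250000 m
Load 2 — uniform load w=-16 kN/m over full span:
  y_2 = -wx²(L-x)²/(24EI) = -(-16)·(8/5)²·(8-(8/5))²/(24·100000) = 4096/5859375 m
Load 3 — point force P=-14 kN at a=24/5 m (b=L-a=16/5):
  y_3 = -Pb²x²(3aL-(3a+b)x)/(6L³EI)  [x≤a] = -(-14)·(16/5)²·(8/5)²·(3·(24/5)·8-(3·(24/5)+(16/5))·(8/5))/(6·8³·100000) = 15232/146484375 m
Load 4 — point force P=-10 kN at a=4 m (b=L-a=4):
  y_4 = -Pb²x²(3aL-(3a+b)x)/(6L³EI)  [x≤a] = -(-10)·4²·(8/5)²·(3·4·8-(3·4+4)·(8/5))/(6·8³·100000) = 22/234375 m
Superposition: y = Σ y_i = 745829/781250000 m ≈ 0.000955 m

y(8/5) = 745829/781250000 m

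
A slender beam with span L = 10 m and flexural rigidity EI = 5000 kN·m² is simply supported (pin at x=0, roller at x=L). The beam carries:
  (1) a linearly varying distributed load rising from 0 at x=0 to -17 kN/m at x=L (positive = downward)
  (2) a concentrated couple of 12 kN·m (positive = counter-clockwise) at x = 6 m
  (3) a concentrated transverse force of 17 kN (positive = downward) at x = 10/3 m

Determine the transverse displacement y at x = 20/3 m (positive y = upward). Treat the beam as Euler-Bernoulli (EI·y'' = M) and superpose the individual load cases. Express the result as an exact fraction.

Load 1 — triangular load w₀=-17 kN/m (0→w₀ over full span):
  y_1 = -w₀x(7L⁴-10L²x²+3x⁴)/(360LEI) = -(-17)·(20/3)·(7·10⁴-10·10²·(20/3)²+3·(20/3)⁴)/(360·10·5000) = 289/1458 m
Load 2 — applied couple M₀=12 kN·m at a=6 m (b=L-a=4):
  y_2 = (M₀x³/(6L)-M₀(x-a)²/2+C₁x)/EI  [x>a] with C₁=M₀(3b²-L²)/(6L)=-52/5 = (12·(20/3)³/(6·10)-12·((20/3)-6)²/2+(-52/5)·(20/3))/5000 = -43/16875 m
Load 3 — point force P=17 kN at a=10/3 m (b=L-a=20/3):
  y_3 = -Pa(L-x)(2Lx-a²-x²)/(6LEI)  [x>a] = -17·(10/3)·(10-(20/3))·(2·10·(20/3)-(10/3)²-(20/3)²)/(6·10·5000) = -119/2430 m
Superposition: y = Σ y_i = 66839/455625 m ≈ 0.146697 m

y(20/3) = 66839/455625 m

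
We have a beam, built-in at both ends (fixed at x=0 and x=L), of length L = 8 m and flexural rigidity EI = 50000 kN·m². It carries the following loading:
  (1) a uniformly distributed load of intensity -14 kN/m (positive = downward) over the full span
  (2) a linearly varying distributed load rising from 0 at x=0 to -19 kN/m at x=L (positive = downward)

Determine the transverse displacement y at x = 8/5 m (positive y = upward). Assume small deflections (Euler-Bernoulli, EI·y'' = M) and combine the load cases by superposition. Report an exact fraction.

y(8/5) = 286208/146484375 m

Load 1 — uniform load w=-14 kN/m over full span:
  y_1 = -wx²(L-x)²/(24EI) = -(-14)·(8/5)²·(8-(8/5))²/(24·50000) = 7168/5859375 m
Load 2 — triangular load w₀=-19 kN/m (0→w₀ over full span):
  y_2 = -w₀x²(L-x)²(x+2L)/(120LEI) = -(-19)·(8/5)²·(8-(8/5))²·((8/5)+2·8)/(120·8·50000) = 107008/146484375 m
Superposition: y = Σ y_i = 286208/146484375 m ≈ 0.001954 m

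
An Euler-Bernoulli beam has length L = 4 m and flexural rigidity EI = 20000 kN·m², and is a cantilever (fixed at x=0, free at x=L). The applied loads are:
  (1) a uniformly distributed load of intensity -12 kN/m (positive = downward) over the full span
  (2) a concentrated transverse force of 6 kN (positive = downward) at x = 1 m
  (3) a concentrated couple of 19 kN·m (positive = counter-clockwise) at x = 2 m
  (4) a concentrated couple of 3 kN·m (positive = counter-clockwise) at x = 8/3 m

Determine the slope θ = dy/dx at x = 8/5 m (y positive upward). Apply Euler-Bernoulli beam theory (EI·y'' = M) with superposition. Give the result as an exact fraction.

Load 1 — uniform load w=-12 kN/m over full span:
  θ_1 = -wx(x²-3Lx+3L²)/(6EI) = -(-12)·(8/5)·((8/5)²-3·4·(8/5)+3·4²)/(6·20000) = 392/78125 rad
Load 2 — point force P=6 kN at a=1 m (b=L-a=3):
  θ_2 = -Pa²/(2EI)  [x>a] = -6·1²/(2·20000) = -3/20000 rad
Load 3 — applied couple M₀=19 kN·m at a=2 m (b=L-a=2):
  θ_3 = M₀x/EI  [x≤a] = 19·(8/5)/20000 = 19/12500 rad
Load 4 — applied couple M₀=3 kN·m at a=8/3 m (b=L-a=4/3):
  θ_4 = M₀x/EI  [x≤a] = 3·(8/5)/20000 = 3/12500 rad
Superposition: θ = Σ θ_i = 16569/2500000 rad ≈ 0.006628 rad

θ(8/5) = 16569/2500000 rad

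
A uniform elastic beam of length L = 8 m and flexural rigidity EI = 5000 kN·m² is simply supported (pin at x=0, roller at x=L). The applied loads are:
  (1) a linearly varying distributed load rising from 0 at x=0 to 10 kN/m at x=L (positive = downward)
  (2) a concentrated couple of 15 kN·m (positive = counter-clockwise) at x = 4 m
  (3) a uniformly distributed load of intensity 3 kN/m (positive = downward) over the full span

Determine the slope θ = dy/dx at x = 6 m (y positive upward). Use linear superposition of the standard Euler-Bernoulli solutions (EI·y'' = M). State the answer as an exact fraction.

Load 1 — triangular load w₀=10 kN/m (0→w₀ over full span):
  θ_1 = -w₀(7L⁴-30L²x²+15x⁴)/(360LEI) = -10·(7·8⁴-30·8²·6²+15·6⁴)/(360·8·5000) = 1313/90000 rad
Load 2 — applied couple M₀=15 kN·m at a=4 m (b=L-a=4):
  θ_2 = (M₀x²/(2L)-M₀(x-a)+C₁)/EI  [x>a] with C₁=M₀(3b²-L²)/(6L)=-5 = (15·6²/(2·8)-15·(6-4)+(-5))/5000 = -1/4000 rad
Load 3 — uniform load w=3 kN/m over full span:
  θ_3 = -w(L³-6Lx²+4x³)/(24EI) = -3·(8³-6·8·6²+4·6³)/(24·5000) = 11/1250 rad
Superposition: θ = Σ θ_i = 833/36000 rad ≈ 0.023139 rad

θ(6) = 833/36000 rad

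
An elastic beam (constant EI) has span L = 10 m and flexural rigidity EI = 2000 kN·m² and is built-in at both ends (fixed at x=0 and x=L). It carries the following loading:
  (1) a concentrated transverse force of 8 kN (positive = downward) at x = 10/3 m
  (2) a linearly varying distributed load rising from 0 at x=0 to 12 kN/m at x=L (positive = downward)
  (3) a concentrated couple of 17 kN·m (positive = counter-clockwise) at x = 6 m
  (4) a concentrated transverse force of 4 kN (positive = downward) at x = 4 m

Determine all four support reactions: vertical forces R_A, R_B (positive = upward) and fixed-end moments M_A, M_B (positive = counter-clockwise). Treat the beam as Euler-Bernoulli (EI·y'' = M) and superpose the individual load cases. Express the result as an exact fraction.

Load 1 — point force P=8 kN at a=10/3 m (b=L-a=20/3):
  R_A = Pb²(3a+b)/L³ = 8·(20/3)²·(3·(10/3)+(20/3))/10³ = 160/27 kN
  M_A = Pab²/L² = 8·(10/3)·(20/3)²/10² = 320/27 kN·m
  R_B = Pa²(a+3b)/L³ = 8·(10/3)²·((10/3)+3·(20/3))/10³ = 56/27 kN
  M_B = -Pa²b/L² = -8·(10/3)²·(20/3)/10² = -160/27 kN·m
Load 2 — triangular load w₀=12 kN/m (0→w₀ over full span):
  R_A = 3w₀L/20 = 3·12·10/20 = 18 kN
  M_A = w₀L²/30 = 12·10²/30 = 40 kN·m
  R_B = 7w₀L/20 = 7·12·10/20 = 42 kN
  M_B = -w₀L²/20 = -12·10²/20 = -60 kN·m
Load 3 — applied couple M₀=17 kN·m at a=6 m (b=L-a=4):
  R_A = 6M₀ab/L³ = 6·17·6·4/10³ = 306/125 kN
  M_A = M₀b(2a-b)/L² = 17·4·(2·6-4)/10² = 136/25 kN·m
  R_B = -6M₀ab/L³ = -6·17·6·4/10³ = -306/125 kN
  M_B = M₀a(2b-a)/L² = 17·6·(2·4-6)/10² = 51/25 kN·m
Load 4 — point force P=4 kN at a=4 m (b=L-a=6):
  R_A = Pb²(3a+b)/L³ = 4·6²·(3·4+6)/10³ = 324/125 kN
  M_A = Pab²/L² = 4·4·6²/10² = 144/25 kN·m
  R_B = Pa²(a+3b)/L³ = 4·4²·(4+3·6)/10³ = 176/125 kN
  M_B = -Pa²b/L² = -4·4²·6/10² = -96/25 kN·m
Superposition: R_A = 19552/675 kN, M_A = 8512/135 kN·m, R_B = 29048/675 kN, M_B = -9143/135 kN·m

R_A = 19552/675 kN, M_A = 8512/135 kN·m, R_B = 29048/675 kN, M_B = -9143/135 kN·m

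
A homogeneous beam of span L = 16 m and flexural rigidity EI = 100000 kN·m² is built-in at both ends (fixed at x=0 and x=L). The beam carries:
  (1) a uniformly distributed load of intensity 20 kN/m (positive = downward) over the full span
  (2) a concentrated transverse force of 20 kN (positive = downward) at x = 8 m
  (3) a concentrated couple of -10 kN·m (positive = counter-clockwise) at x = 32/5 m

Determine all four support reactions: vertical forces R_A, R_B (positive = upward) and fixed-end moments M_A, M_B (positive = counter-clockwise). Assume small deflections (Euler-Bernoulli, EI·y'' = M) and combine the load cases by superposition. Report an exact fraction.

Load 1 — uniform load w=20 kN/m over full span:
  R_A = wL/2 = 20·16/2 = 160 kN
  M_A = wL²/12 = 20·16²/12 = 1280/3 kN·m
  R_B = wL/2 = 20·16/2 = 160 kN
  M_B = -wL²/12 = -20·16²/12 = -1280/3 kN·m
Load 2 — point force P=20 kN at a=8 m (b=L-a=8):
  R_A = Pb²(3a+b)/L³ = 20·8²·(3·8+8)/16³ = 10 kN
  M_A = Pab²/L² = 20·8·8²/16² = 40 kN·m
  R_B = Pa²(a+3b)/L³ = 20·8²·(8+3·8)/16³ = 10 kN
  M_B = -Pa²b/L² = -20·8²·8/16² = -40 kN·m
Load 3 — applied couple M₀=-10 kN·m at a=32/5 m (b=L-a=48/5):
  R_A = 6M₀ab/L³ = 6·(-10)·(32/5)·(48/5)/16³ = -9/10 kN
  M_A = M₀b(2a-b)/L² = (-10)·(48/5)·(2·(32/5)-(48/5))/16² = -6/5 kN·m
  R_B = -6M₀ab/L³ = -6·(-10)·(32/5)·(48/5)/16³ = 9/10 kN
  M_B = M₀a(2b-a)/L² = (-10)·(32/5)·(2·(48/5)-(32/5))/16² = -16/5 kN·m
Superposition: R_A = 1691/10 kN, M_A = 6982/15 kN·m, R_B = 1709/10 kN, M_B = -7048/15 kN·m

R_A = 1691/10 kN, M_A = 6982/15 kN·m, R_B = 1709/10 kN, M_B = -7048/15 kN·m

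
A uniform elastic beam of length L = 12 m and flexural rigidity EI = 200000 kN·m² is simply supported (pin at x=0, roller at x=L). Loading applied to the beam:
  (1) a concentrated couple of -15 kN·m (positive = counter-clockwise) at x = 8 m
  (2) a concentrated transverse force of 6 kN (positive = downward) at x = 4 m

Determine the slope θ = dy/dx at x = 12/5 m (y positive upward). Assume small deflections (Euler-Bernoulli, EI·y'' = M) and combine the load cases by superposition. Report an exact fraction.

θ(12/5) = -953/7500000 rad

Load 1 — applied couple M₀=-15 kN·m at a=8 m (b=L-a=4):
  θ_1 = (M₀x²/(2L)+C₁)/EI  [x≤a] with C₁=M₀(3b²-L²)/(6L)=20 = ((-15)·(12/5)²/(2·12)+20)/200000 = 41/500000 rad
Load 2 — point force P=6 kN at a=4 m (b=L-a=8):
  θ_2 = -Pb(L²-b²-3x²)/(6LEI)  [x≤a] = -6·8·(12²-8²-3·(12/5)²)/(6·12·200000) = -49/234375 rad
Superposition: θ = Σ θ_i = -953/7500000 rad ≈ -0.000127 rad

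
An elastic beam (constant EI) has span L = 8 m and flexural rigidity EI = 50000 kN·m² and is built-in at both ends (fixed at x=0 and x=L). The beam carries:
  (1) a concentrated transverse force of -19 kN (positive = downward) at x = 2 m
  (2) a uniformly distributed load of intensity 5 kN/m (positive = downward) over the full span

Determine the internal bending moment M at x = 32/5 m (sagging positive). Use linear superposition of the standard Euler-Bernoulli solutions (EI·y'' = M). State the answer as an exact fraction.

Load 1 — point force P=-19 kN at a=2 m (b=L-a=6):
  M_1 = Pa²(a+3b)(L-x)/L³ - Pa²b/L²  [x>a] = (-19)·2²·(2+3·6)·(8-(32/5))/8³ - (-19)·2²·6/8² = 19/8 kN·m
Load 2 — uniform load w=5 kN/m over full span:
  M_2 = wLx/2 - wL²/12 - wx²/2 = 5·8·(32/5)/2 - 5·8²/12 - 5·(32/5)²/2 = -16/15 kN·m
Superposition: M = Σ M_i = 157/120 kN·m ≈ 1.308333 kN·m

M(32/5) = 157/120 kN·m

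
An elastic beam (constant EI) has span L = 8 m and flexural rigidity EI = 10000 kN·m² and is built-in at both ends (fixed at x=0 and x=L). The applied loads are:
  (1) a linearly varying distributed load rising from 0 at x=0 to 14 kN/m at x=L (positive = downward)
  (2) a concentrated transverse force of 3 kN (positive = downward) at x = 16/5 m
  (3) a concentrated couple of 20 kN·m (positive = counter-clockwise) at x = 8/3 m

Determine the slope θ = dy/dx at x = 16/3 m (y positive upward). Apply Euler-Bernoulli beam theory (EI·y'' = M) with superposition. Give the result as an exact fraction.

θ(16/3) = 32486/18984375 rad

Load 1 — triangular load w₀=14 kN/m (0→w₀ over full span):
  θ_1 = -w₀(2x(L-x)(L-2x)(x+2L)+x²(L-x)²)/(120LEI) = -14·(2·(16/3)·(8-(16/3))·(8-2·(16/3))·((16/3)+2·8)+(16/3)²·(8-(16/3))²)/(120·8·10000) = 1568/759375 rad
Load 2 — point force P=3 kN at a=16/5 m (b=L-a=24/5):
  θ_2 = Pa²(L-x)(2bL-(3b+a)(L-x))/(2L³EI)  [x>a] = 3·(16/5)²·(8-(16/3))·(2·(24/5)·8-(3·(24/5)+(16/5))·(8-(16/3)))/(2·8³·10000) = 56/234375 rad
Load 3 — applied couple M₀=20 kN·m at a=8/3 m (b=L-a=16/3):
  θ_3 = (R_Ax²/2 - M_Ax - M₀(x-a))/EI  [x>a] with R_A=10/3, M_A=0 = ((10/3)·(16/3)²/2 - 0·(16/3) - 20·((16/3)-(8/3)))/10000 = -2/3375 rad
Superposition: θ = Σ θ_i = 32486/18984375 rad ≈ 0.001711 rad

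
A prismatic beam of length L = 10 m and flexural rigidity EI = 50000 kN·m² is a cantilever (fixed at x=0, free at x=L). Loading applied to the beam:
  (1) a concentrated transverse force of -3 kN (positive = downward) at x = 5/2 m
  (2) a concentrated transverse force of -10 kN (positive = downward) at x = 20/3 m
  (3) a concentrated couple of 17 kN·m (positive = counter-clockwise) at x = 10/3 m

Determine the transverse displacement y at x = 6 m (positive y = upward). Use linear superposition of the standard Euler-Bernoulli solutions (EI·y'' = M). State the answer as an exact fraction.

Load 1 — point force P=-3 kN at a=5/2 m (b=L-a=15/2):
  y_1 = -Pa²(3x-a)/(6EI)  [x>a] = -(-3)·(5/2)²·(3·6-(5/2))/(6·50000) = 31/32000 m
Load 2 — point force P=-10 kN at a=20/3 m (b=L-a=10/3):
  y_2 = -Px²(3a-x)/(6EI)  [x≤a] = -(-10)·6²·(3·(20/3)-6)/(6·50000) = 21/1250 m
Load 3 — applied couple M₀=17 kN·m at a=10/3 m (b=L-a=20/3):
  y_3 = M₀a(2x-a)/(2EI)  [x>a] = 17·(10/3)·(2·6-(10/3))/(2·50000) = 221/45000 m
Superposition: y = Σ y_i = 32659/1440000 m ≈ 0.022680 m

y(6) = 32659/1440000 m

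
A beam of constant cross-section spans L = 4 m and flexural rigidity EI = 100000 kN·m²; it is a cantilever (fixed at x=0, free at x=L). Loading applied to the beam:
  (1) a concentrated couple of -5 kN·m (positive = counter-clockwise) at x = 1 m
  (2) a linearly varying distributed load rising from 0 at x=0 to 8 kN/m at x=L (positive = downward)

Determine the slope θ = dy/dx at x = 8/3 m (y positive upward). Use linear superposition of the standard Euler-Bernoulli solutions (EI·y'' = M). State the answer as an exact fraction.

Load 1 — applied couple M₀=-5 kN·m at a=1 m (b=L-a=3):
  θ_1 = M₀a/EI  [x>a] = (-5)·1/100000 = -1/20000 rad
Load 2 — triangular load w₀=8 kN/m (0→w₀ over full span):
  θ_2 = (w₀Lx²/4-w₀L²x/3-w₀x⁴/(24L))/EI = (8·4·(8/3)²/4-8·4²·(8/3)/3-8·(8/3)⁴/(24·4))/100000 = -464/759375 rad
Superposition: θ = Σ θ_i = -16063/24300000 rad ≈ -0.000661 rad

θ(8/3) = -16063/24300000 rad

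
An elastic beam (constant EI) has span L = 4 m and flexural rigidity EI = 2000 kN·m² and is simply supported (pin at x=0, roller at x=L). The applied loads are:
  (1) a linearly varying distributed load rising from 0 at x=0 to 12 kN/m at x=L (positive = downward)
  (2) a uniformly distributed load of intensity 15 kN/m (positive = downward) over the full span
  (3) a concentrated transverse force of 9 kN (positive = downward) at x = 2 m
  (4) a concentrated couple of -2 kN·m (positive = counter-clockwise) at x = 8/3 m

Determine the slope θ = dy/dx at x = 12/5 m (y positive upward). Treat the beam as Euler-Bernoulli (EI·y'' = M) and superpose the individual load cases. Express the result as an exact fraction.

Load 1 — triangular load w₀=12 kN/m (0→w₀ over full span):
  θ_1 = -w₀(7L⁴-30L²x²+15x⁴)/(360LEI) = -12·(7·4⁴-30·4²·(12/5)²+15·(12/5)⁴)/(360·4·2000) = 464/234375 rad
Load 2 — uniform load w=15 kN/m over full span:
  θ_2 = -w(L³-6Lx²+4x³)/(24EI) = -15·(4³-6·4·(12/5)²+4·(12/5)³)/(24·2000) = 37/6250 rad
Load 3 — point force P=9 kN at a=2 m (b=L-a=2):
  θ_3 = -Pa(2L²-6Lx+3x²+a²)/(6LEI)  [x>a] = -9·2·(2·4²-6·4·(12/5)+3·(12/5)²+2²)/(6·4·2000) = 81/50000 rad
Load 4 — applied couple M₀=-2 kN·m at a=8/3 m (b=L-a=4/3):
  θ_4 = (M₀x²/(2L)+C₁)/EI  [x≤a] with C₁=M₀(3b²-L²)/(6L)=8/9 = ((-2)·(12/5)²/(2·4)+(8/9))/2000 = -31/112500 rad
Superposition: θ = Σ θ_i = 103997/11250000 rad ≈ 0.009244 rad

θ(12/5) = 103997/11250000 rad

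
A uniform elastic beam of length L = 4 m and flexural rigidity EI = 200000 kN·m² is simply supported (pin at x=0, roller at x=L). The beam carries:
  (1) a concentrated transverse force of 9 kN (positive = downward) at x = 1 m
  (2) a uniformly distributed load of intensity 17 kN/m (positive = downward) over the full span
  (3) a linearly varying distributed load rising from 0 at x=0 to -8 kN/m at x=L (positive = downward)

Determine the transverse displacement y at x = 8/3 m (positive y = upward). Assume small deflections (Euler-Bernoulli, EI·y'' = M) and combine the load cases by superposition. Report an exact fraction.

Load 1 — point force P=9 kN at a=1 m (b=L-a=3):
  y_1 = -Pa(L-x)(2Lx-a²-x²)/(6LEI)  [x>a] = -9·1·(4-(8/3))·(2·4·(8/3)-1²-(8/3)²)/(6·4·200000) = -119/3600000 m
Load 2 — uniform load w=17 kN/m over full span:
  y_2 = -wx(L³-2Lx²+x³)/(24EI) = -17·(8/3)·(4³-2·4·(8/3)²+(8/3)³)/(24·200000) = -187/759375 m
Load 3 — triangular load w₀=-8 kN/m (0→w₀ over full span):
  y_3 = -w₀x(7L⁴-10L²x²+3x⁴)/(360LEI) = -(-8)·(8/3)·(7·4⁴-10·4²·(8/3)²+3·(8/3)⁴)/(360·4·200000) = 136/2278125 m
Superposition: y = Σ y_i = -64039/291600000 m ≈ -0.000220 m

y(8/3) = -64039/291600000 m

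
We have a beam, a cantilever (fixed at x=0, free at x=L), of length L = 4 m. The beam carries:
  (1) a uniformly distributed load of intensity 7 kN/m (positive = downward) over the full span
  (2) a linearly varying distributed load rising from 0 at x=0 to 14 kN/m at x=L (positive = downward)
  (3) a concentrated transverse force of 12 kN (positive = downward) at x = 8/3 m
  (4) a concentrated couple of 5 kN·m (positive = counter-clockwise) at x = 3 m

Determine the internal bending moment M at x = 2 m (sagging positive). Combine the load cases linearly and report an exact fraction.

Load 1 — uniform load w=7 kN/m over full span:
  M_1 = -w(L-x)²/2 = -7·(4-2)²/2 = -14 kN·m
Load 2 — triangular load w₀=14 kN/m (0→w₀ over full span):
  M_2 = w₀Lx/2 - w₀L²/3 - w₀x³/(6L) = 14·4·2/2 - 14·4²/3 - 14·2³/(6·4) = -70/3 kN·m
Load 3 — point force P=12 kN at a=8/3 m (b=L-a=4/3):
  M_3 = -P(a-x)  [x≤a] = -12·((8/3)-2) = -8 kN·m
Load 4 — applied couple M₀=5 kN·m at a=3 m (b=L-a=1):
  M_4 = M₀  [x≤a] = 5 = 5 kN·m
Superposition: M = Σ M_i = -121/3 kN·m ≈ -40.333333 kN·m

M(2) = -121/3 kN·m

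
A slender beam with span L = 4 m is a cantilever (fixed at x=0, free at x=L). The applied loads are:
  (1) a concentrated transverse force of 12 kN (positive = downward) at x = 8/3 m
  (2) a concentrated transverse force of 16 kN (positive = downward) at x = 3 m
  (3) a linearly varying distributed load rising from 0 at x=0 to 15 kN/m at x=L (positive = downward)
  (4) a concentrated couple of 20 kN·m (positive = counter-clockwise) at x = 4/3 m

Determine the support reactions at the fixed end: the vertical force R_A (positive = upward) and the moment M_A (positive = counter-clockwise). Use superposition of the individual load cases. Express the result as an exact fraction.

Load 1 — point force P=12 kN at a=8/3 m (b=L-a=4/3):
  R_A = P = 12 kN
  M_A = Pa = 12·(8/3) = 32 kN·m
Load 2 — point force P=16 kN at a=3 m (b=L-a=1):
  R_A = P = 16 kN
  M_A = Pa = 16·3 = 48 kN·m
Load 3 — triangular load w₀=15 kN/m (0→w₀ over full span):
  R_A = w₀L/2 = 15·4/2 = 30 kN
  M_A = w₀L²/3 = 15·4²/3 = 80 kN·m
Load 4 — applied couple M₀=20 kN·m at a=4/3 m (b=L-a=8/3):
  R_A = 0 kN
  M_A = -M₀ = -20 kN·m
Superposition: R_A = 58 kN, M_A = 140 kN·m

R_A = 58 kN, M_A = 140 kN·m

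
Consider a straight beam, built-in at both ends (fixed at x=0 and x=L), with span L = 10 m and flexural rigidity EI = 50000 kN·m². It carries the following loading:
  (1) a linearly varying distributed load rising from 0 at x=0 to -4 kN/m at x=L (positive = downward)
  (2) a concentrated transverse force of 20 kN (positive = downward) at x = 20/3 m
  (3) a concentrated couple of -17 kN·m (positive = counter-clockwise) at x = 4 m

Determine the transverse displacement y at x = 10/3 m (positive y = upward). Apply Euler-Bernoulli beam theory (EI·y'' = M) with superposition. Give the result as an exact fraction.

y(10/3) = -17131/54675000 m

Load 1 — triangular load w₀=-4 kN/m (0→w₀ over full span):
  y_1 = -w₀x²(L-x)²(x+2L)/(120LEI) = -(-4)·(10/3)²·(10-(10/3))²·((10/3)+2·10)/(120·10·50000) = 14/18225 m
Load 2 — point force P=20 kN at a=20/3 m (b=L-a=10/3):
  y_2 = -Pb²x²(3aL-(3a+b)x)/(6L³EI)  [x≤a] = -20·(10/3)²·(10/3)²·(3·(20/3)·10-(3·(20/3)+(10/3))·(10/3))/(6·10³·50000) = -11/10935 m
Load 3 — applied couple M₀=-17 kN·m at a=4 m (b=L-a=6):
  y_3 = (R_Ax³/6 - M_Ax²/2)/EI  [x≤a] with R_A=-306/125, M_A=-51/25 = ((-306/125)·(10/3)³/6 - (-51/25)·(10/3)²/2)/50000 = -17/225000 m
Superposition: y = Σ y_i = -17131/54675000 m ≈ -0.000313 m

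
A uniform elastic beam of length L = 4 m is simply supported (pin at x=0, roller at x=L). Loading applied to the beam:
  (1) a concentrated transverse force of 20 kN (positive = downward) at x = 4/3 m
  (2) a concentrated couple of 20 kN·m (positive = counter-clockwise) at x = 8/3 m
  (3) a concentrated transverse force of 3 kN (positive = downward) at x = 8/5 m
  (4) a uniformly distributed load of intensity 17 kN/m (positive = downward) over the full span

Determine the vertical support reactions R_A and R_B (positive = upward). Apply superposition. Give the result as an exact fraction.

Load 1 — point force P=20 kN at a=4/3 m (b=L-a=8/3):
  R_A = Pb/L = 20·(8/3)/4 = 40/3 kN
  R_B = Pa/L = 20·(4/3)/4 = 20/3 kN
Load 2 — applied couple M₀=20 kN·m at a=8/3 m (b=L-a=4/3):
  R_A = M₀/L = 20/4 = 5 kN
  R_B = -M₀/L = -20/4 = -5 kN
Load 3 — point force P=3 kN at a=8/5 m (b=L-a=12/5):
  R_A = Pb/L = 3·(12/5)/4 = 9/5 kN
  R_B = Pa/L = 3·(8/5)/4 = 6/5 kN
Load 4 — uniform load w=17 kN/m over full span:
  R_A = wL/2 = 17·4/2 = 34 kN
  R_B = wL/2 = 17·4/2 = 34 kN
Superposition: R_A = 812/15 kN, R_B = 553/15 kN

R_A = 812/15 kN, R_B = 553/15 kN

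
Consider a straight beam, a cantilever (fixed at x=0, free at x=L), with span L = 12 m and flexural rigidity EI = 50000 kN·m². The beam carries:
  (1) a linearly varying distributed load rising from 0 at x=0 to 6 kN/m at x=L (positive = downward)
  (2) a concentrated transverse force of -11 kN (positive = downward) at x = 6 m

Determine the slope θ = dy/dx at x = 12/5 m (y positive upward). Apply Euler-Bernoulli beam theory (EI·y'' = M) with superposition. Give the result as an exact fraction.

Load 1 — triangular load w₀=6 kN/m (0→w₀ over full span):
  θ_1 = (w₀Lx²/4-w₀L²x/3-w₀x⁴/(24L))/EI = (6·12·(12/5)²/4-6·12²·(12/5)/3-6·(12/5)⁴/(24·12))/50000 = -22977/1953125 rad
Load 2 — point force P=-11 kN at a=6 m (b=L-a=6):
  θ_2 = -Px(2a-x)/(2EI)  [x≤a] = -(-11)·(12/5)·(2·6-(12/5))/(2·50000) = 198/78125 rad
Superposition: θ = Σ θ_i = -18027/1953125 rad ≈ -0.009230 rad

θ(12/5) = -18027/1953125 rad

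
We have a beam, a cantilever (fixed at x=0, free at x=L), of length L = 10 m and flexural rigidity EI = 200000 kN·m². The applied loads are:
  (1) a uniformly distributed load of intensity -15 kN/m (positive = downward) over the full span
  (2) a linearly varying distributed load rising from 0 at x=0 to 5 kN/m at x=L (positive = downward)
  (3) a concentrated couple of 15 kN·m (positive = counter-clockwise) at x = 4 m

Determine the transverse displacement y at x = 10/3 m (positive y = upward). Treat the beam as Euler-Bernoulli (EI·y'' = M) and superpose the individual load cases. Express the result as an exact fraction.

y(10/3) = 7663/583200 m

Load 1 — uniform load w=-15 kN/m over full span:
  y_1 = -wx²(x²-4Lx+6L²)/(24EI) = -(-15)·(10/3)²·((10/3)²-4·10·(10/3)+6·10²)/(24·200000) = 43/2592 m
Load 2 — triangular load w₀=5 kN/m (0→w₀ over full span):
  y_2 = (w₀Lx³/12-w₀L²x²/6-w₀x⁵/(120L))/EI = (5·10·(10/3)³/12-5·10²·(10/3)²/6-5·(10/3)⁵/(120·10))/200000 = -451/116640 m
Load 3 — applied couple M₀=15 kN·m at a=4 m (b=L-a=6):
  y_3 = M₀x²/(2EI)  [x≤a] = 15·(10/3)²/(2·200000) = 1/2400 m
Superposition: y = Σ y_i = 7663/583200 m ≈ 0.013140 m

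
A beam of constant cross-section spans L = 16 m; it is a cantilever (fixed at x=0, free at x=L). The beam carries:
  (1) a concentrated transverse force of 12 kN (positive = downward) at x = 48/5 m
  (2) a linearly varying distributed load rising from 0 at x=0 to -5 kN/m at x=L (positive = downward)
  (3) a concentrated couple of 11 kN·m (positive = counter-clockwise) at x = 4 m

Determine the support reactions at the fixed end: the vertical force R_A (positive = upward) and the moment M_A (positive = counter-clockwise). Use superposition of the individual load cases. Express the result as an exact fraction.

R_A = -28 kN, M_A = -4837/15 kN·m

Load 1 — point force P=12 kN at a=48/5 m (b=L-a=32/5):
  R_A = P = 12 kN
  M_A = Pa = 12·(48/5) = 576/5 kN·m
Load 2 — triangular load w₀=-5 kN/m (0→w₀ over full span):
  R_A = w₀L/2 = (-5)·16/2 = -40 kN
  M_A = w₀L²/3 = (-5)·16²/3 = -1280/3 kN·m
Load 3 — applied couple M₀=11 kN·m at a=4 m (b=L-a=12):
  R_A = 0 kN
  M_A = -M₀ = -11 kN·m
Superposition: R_A = -28 kN, M_A = -4837/15 kN·m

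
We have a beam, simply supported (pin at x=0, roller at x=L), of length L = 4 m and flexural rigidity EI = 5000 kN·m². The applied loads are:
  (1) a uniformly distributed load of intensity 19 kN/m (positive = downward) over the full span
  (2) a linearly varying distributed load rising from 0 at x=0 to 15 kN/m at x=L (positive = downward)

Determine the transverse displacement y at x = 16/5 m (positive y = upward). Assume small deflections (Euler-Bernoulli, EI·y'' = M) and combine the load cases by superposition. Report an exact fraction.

Load 1 — uniform load w=19 kN/m over full span:
  y_1 = -wx(L³-2Lx²+x³)/(24EI) = -19·(16/5)·(4³-2·4·(16/5)²+(16/5)³)/(24·5000) = -8816/1171875 m
Load 2 — triangular load w₀=15 kN/m (0→w₀ over full span):
  y_2 = -w₀x(7L⁴-10L²x²+3x⁴)/(360LEI) = -15·(16/5)·(7·4⁴-10·4²·(16/5)²+3·(16/5)⁴)/(360·4·5000) = -6096/1953125 m
Superposition: y = Σ y_i = -62368/5859375 m ≈ -0.010644 m

y(16/5) = -62368/5859375 m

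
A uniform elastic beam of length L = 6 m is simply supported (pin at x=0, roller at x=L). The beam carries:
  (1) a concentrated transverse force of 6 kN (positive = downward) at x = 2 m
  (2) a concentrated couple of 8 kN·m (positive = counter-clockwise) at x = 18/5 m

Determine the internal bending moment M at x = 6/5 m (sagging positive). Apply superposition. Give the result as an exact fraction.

M(6/5) = 32/5 kN·m

Load 1 — point force P=6 kN at a=2 m (b=L-a=4):
  M_1 = Pbx/L  [x≤a] = 6·4·(6/5)/6 = 24/5 kN·m
Load 2 — applied couple M₀=8 kN·m at a=18/5 m (b=L-a=12/5):
  M_2 = M₀x/L  [x≤a] = 8·(6/5)/6 = 8/5 kN·m
Superposition: M = Σ M_i = 32/5 kN·m ≈ 6.400000 kN·m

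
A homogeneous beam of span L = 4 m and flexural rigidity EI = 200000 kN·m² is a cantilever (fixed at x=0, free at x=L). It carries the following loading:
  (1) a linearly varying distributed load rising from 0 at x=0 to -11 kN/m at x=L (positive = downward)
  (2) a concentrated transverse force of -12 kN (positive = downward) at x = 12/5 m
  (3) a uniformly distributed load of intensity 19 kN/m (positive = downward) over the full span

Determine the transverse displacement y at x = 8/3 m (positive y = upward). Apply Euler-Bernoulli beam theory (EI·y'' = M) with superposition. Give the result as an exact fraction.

y(8/3) = -190246/284765625 m

Load 1 — triangular load w₀=-11 kN/m (0→w₀ over full span):
  y_1 = (w₀Lx³/12-w₀L²x²/6-w₀x⁵/(120L))/EI = ((-11)·4·(8/3)³/12-(-11)·4²·(8/3)²/6-(-11)·(8/3)⁵/(120·4))/200000 = 8096/11390625 m
Load 2 — point force P=-12 kN at a=12/5 m (b=L-a=8/5):
  y_2 = -Pa²(3x-a)/(6EI)  [x>a] = -(-12)·(12/5)²·(3·(8/3)-(12/5))/(6·200000) = 126/390625 m
Load 3 — uniform load w=19 kN/m over full span:
  y_3 = -wx²(x²-4Lx+6L²)/(24EI) = -19·(8/3)²·((8/3)²-4·4·(8/3)+6·4²)/(24·200000) = -1292/759375 m
Superposition: y = Σ y_i = -190246/284765625 m ≈ -0.000668 m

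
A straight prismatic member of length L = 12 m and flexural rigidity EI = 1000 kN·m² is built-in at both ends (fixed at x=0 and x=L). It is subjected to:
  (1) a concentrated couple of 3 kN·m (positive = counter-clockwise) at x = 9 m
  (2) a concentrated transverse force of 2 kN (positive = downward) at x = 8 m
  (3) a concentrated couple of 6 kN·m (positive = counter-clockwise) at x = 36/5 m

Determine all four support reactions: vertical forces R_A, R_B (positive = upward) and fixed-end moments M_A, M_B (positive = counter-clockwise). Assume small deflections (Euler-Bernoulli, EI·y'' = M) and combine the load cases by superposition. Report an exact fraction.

Load 1 — applied couple M₀=3 kN·m at a=9 m (b=L-a=3):
  R_A = 6M₀ab/L³ = 6·3·9·3/12³ = 9/32 kN
  M_A = M₀b(2a-b)/L² = 3·3·(2·9-3)/12² = 15/16 kN·m
  R_B = -6M₀ab/L³ = -6·3·9·3/12³ = -9/32 kN
  M_B = M₀a(2b-a)/L² = 3·9·(2·3-9)/12² = -9/16 kN·m
Load 2 — point force P=2 kN at a=8 m (b=L-a=4):
  R_A = Pb²(3a+b)/L³ = 2·4²·(3·8+4)/12³ = 14/27 kN
  M_A = Pab²/L² = 2·8·4²/12² = 16/9 kN·m
  R_B = Pa²(a+3b)/L³ = 2·8²·(8+3·4)/12³ = 40/27 kN
  M_B = -Pa²b/L² = -2·8²·4/12² = -32/9 kN·m
Load 3 — applied couple M₀=6 kN·m at a=36/5 m (b=L-a=24/5):
  R_A = 6M₀ab/L³ = 6·6·(36/5)·(24/5)/12³ = 18/25 kN
  M_A = M₀b(2a-b)/L² = 6·(24/5)·(2·(36/5)-(24/5))/12² = 48/25 kN·m
  R_B = -6M₀ab/L³ = -6·6·(36/5)·(24/5)/12³ = -18/25 kN
  M_B = M₀a(2b-a)/L² = 6·(36/5)·(2·(24/5)-(36/5))/12² = 18/25 kN·m
Superposition: R_A = 32827/21600 kN, M_A = 16687/3600 kN·m, R_B = 10373/21600 kN, M_B = -12233/3600 kN·m

R_A = 32827/21600 kN, M_A = 16687/3600 kN·m, R_B = 10373/21600 kN, M_B = -12233/3600 kN·m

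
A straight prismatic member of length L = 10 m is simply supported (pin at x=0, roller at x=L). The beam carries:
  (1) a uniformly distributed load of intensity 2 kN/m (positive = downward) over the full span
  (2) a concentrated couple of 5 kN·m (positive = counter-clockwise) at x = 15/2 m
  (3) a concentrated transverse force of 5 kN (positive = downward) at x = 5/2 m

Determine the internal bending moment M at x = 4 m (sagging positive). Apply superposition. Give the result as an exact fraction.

Load 1 — uniform load w=2 kN/m over full span:
  M_1 = wx(L-x)/2 = 2·4·(10-4)/2 = 24 kN·m
Load 2 — applied couple M₀=5 kN·m at a=15/2 m (b=L-a=5/2):
  M_2 = M₀x/L  [x≤a] = 5·4/10 = 2 kN·m
Load 3 — point force P=5 kN at a=5/2 m (b=L-a=15/2):
  M_3 = Pa(L-x)/L  [x>a] = 5·(5/2)·(10-4)/10 = 15/2 kN·m
Superposition: M = Σ M_i = 67/2 kN·m ≈ 33.500000 kN·m

M(4) = 67/2 kN·m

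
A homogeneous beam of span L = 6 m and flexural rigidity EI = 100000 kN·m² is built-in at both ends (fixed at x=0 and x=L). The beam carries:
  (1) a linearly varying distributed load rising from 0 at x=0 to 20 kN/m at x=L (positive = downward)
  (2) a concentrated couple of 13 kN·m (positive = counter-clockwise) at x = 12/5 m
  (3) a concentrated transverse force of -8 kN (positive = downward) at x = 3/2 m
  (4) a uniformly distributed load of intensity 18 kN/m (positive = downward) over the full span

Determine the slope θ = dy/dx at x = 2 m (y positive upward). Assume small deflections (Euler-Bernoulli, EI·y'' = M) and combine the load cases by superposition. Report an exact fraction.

Load 1 — triangular load w₀=20 kN/m (0→w₀ over full span):
  θ_1 = -w₀(2x(L-x)(L-2x)(x+2L)+x²(L-x)²)/(120LEI) = -20·(2·2·(6-2)·(6-2·2)·(2+2·6)+2²·(6-2)²)/(120·6·100000) = -4/28125 rad
Load 2 — applied couple M₀=13 kN·m at a=12/5 m (b=L-a=18/5):
  θ_2 = (R_Ax²/2 - M_Ax)/EI  [x≤a] with R_A=78/25, M_A=39/25 = ((78/25)·2²/2 - (39/25)·2)/100000 = 39/1250000 rad
Load 3 — point force P=-8 kN at a=3/2 m (b=L-a=9/2):
  θ_3 = Pa²(L-x)(2bL-(3b+a)(L-x))/(2L³EI)  [x>a] = (-8)·(3/2)²·(6-2)·(2·(9/2)·6-(3·(9/2)+(3/2))·(6-2))/(2·6³·100000) = 1/100000 rad
Load 4 — uniform load w=18 kN/m over full span:
  θ_4 = -wx(L-x)(L-2x)/(12EI) = -18·2·(6-2)·(6-2·2)/(12·100000) = -3/12500 rad
Superposition: θ = Σ θ_i = -7673/22500000 rad ≈ -0.000341 rad

θ(2) = -7673/22500000 rad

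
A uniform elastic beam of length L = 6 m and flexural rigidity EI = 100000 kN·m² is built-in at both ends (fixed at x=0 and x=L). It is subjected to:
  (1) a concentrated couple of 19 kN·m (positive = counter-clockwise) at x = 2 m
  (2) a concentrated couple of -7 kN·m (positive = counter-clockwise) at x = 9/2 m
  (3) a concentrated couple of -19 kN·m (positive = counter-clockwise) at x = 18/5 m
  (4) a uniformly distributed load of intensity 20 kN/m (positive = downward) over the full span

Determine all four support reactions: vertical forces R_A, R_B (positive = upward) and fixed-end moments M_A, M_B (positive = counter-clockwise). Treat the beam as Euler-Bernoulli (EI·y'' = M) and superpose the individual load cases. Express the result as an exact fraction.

Load 1 — applied couple M₀=19 kN·m at a=2 m (b=L-a=4):
  R_A = 6M₀ab/L³ = 6·19·2·4/6³ = 38/9 kN
  M_A = M₀b(2a-b)/L² = 19·4·(2·2-4)/6² = 0 kN·m
  R_B = -6M₀ab/L³ = -6·19·2·4/6³ = -38/9 kN
  M_B = M₀a(2b-a)/L² = 19·2·(2·4-2)/6² = 19/3 kN·m
Load 2 — applied couple M₀=-7 kN·m at a=9/2 m (b=L-a=3/2):
  R_A = 6M₀ab/L³ = 6·(-7)·(9/2)·(3/2)/6³ = -21/16 kN
  M_A = M₀b(2a-b)/L² = (-7)·(3/2)·(2·(9/2)-(3/2))/6² = -35/16 kN·m
  R_B = -6M₀ab/L³ = -6·(-7)·(9/2)·(3/2)/6³ = 21/16 kN
  M_B = M₀a(2b-a)/L² = (-7)·(9/2)·(2·(3/2)-(9/2))/6² = 21/16 kN·m
Load 3 — applied couple M₀=-19 kN·m at a=18/5 m (b=L-a=12/5):
  R_A = 6M₀ab/L³ = 6·(-19)·(18/5)·(12/5)/6³ = -114/25 kN
  M_A = M₀b(2a-b)/L² = (-19)·(12/5)·(2·(18/5)-(12/5))/6² = -152/25 kN·m
  R_B = -6M₀ab/L³ = -6·(-19)·(18/5)·(12/5)/6³ = 114/25 kN
  M_B = M₀a(2b-a)/L² = (-19)·(18/5)·(2·(12/5)-(18/5))/6² = -57/25 kN·m
Load 4 — uniform load w=20 kN/m over full span:
  R_A = wL/2 = 20·6/2 = 60 kN
  M_A = wL²/12 = 20·6²/12 = 60 kN·m
  R_B = wL/2 = 20·6/2 = 60 kN
  M_B = -wL²/12 = -20·6²/12 = -60 kN·m
Superposition: R_A = 210059/3600 kN, M_A = 20693/400 kN·m, R_B = 221941/3600 kN, M_B = -65561/1200 kN·m

R_A = 210059/3600 kN, M_A = 20693/400 kN·m, R_B = 221941/3600 kN, M_B = -65561/1200 kN·m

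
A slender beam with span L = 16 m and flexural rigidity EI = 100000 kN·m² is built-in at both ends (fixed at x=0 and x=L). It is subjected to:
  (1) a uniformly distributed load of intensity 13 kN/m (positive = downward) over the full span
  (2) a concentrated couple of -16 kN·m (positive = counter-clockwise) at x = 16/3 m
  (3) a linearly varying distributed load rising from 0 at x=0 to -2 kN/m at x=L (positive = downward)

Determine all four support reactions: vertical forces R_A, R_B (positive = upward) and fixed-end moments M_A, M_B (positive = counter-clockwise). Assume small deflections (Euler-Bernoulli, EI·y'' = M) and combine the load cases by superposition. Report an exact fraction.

R_A = 1468/15 kN, M_A = 3904/15 kN·m, R_B = 1412/15 kN, M_B = -3856/15 kN·m

Load 1 — uniform load w=13 kN/m over full span:
  R_A = wL/2 = 13·16/2 = 104 kN
  M_A = wL²/12 = 13·16²/12 = 832/3 kN·m
  R_B = wL/2 = 13·16/2 = 104 kN
  M_B = -wL²/12 = -13·16²/12 = -832/3 kN·m
Load 2 — applied couple M₀=-16 kN·m at a=16/3 m (b=L-a=32/3):
  R_A = 6M₀ab/L³ = 6·(-16)·(16/3)·(32/3)/16³ = -4/3 kN
  M_A = M₀b(2a-b)/L² = (-16)·(32/3)·(2·(16/3)-(32/3))/16² = 0 kN·m
  R_B = -6M₀ab/L³ = -6·(-16)·(16/3)·(32/3)/16³ = 4/3 kN
  M_B = M₀a(2b-a)/L² = (-16)·(16/3)·(2·(32/3)-(16/3))/16² = -16/3 kN·m
Load 3 — triangular load w₀=-2 kN/m (0→w₀ over full span):
  R_A = 3w₀L/20 = 3·(-2)·16/20 = -24/5 kN
  M_A = w₀L²/30 = (-2)·16²/30 = -256/15 kN·m
  R_B = 7w₀L/20 = 7·(-2)·16/20 = -56/5 kN
  M_B = -w₀L²/20 = -(-2)·16²/20 = 128/5 kN·m
Superposition: R_A = 1468/15 kN, M_A = 3904/15 kN·m, R_B = 1412/15 kN, M_B = -3856/15 kN·m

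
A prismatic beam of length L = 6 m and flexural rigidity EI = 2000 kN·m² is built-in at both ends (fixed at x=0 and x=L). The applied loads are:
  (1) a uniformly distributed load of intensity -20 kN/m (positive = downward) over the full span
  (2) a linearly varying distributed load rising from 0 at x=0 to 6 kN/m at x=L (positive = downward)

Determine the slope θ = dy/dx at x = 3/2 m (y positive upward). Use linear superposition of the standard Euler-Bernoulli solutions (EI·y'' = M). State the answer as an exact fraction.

Load 1 — uniform load w=-20 kN/m over full span:
  θ_1 = -wx(L-x)(L-2x)/(12EI) = -(-20)·(3/2)·(6-(3/2))·(6-2·(3/2))/(12·2000) = 27/1600 rad
Load 2 — triangular load w₀=6 kN/m (0→w₀ over full span):
  θ_2 = -w₀(2x(L-x)(L-2x)(x+2L)+x²(L-x)²)/(120LEI) = -6·(2·(3/2)·(6-(3/2))·(6-2·(3/2))·((3/2)+2·6)+(3/2)²·(6-(3/2))²)/(120·6·2000) = -3159/1280000 rad
Superposition: θ = Σ θ_i = 18441/1280000 rad ≈ 0.014407 rad

θ(3/2) = 18441/1280000 rad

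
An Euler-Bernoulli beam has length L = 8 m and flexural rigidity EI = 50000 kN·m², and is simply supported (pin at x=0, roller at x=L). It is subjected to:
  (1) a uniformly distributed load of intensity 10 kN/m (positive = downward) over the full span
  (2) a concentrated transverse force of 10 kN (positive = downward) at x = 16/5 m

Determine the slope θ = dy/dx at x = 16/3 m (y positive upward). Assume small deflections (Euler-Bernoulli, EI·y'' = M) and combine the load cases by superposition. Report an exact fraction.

Load 1 — uniform load w=10 kN/m over full span:
  θ_1 = -w(L³-6Lx²+4x³)/(24EI) = -10·(8³-6·8·(16/3)²+4·(16/3)³)/(24·50000) = 104/50625 rad
Load 2 — point force P=10 kN at a=16/5 m (b=L-a=24/5):
  θ_2 = -Pa(2L²-6Lx+3x²+a²)/(6LEI)  [x>a] = -10·(16/5)·(2·8²-6·8·(16/3)+3·(16/3)²+(16/5)²)/(6·8·50000) = 304/703125 rad
Superposition: θ = Σ θ_i = 15736/6328125 rad ≈ 0.002487 rad

θ(16/3) = 15736/6328125 rad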